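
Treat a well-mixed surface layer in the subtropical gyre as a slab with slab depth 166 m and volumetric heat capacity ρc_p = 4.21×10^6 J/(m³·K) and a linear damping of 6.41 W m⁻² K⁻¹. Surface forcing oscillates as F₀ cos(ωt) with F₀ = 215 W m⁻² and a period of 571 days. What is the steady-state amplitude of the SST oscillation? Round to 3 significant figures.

2.41 K

Areal heat capacity C = ρc_p × D = 4.21×10^6 × 166 = 6.99×10^8 J/(m²·K).
Angular frequency ω = 2π / T = 2π / 4.93×10^7 s = 1.27×10^-7 s⁻¹.
√((Cω)² + λ²) = √((89.0)² + 6.41²) = 89.2 W/(m²·K).
Amplitude A = F₀ / √((Cω)²+λ²) = 215 / 89.2 = 2.41 K.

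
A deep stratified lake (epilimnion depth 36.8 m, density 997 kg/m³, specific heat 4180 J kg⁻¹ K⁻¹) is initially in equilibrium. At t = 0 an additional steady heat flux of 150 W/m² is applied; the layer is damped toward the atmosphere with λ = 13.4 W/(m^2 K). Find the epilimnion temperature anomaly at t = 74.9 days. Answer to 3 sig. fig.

4.83 K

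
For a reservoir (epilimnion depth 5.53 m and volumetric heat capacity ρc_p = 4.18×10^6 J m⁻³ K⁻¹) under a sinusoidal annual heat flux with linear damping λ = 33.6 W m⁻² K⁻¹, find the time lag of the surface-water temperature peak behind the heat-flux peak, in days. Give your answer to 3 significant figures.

7.91 days

Areal heat capacity C = ρc_p × D = 4.18×10^6 × 5.53 = 2.31×10^7 J m⁻² K⁻¹.
ω = 2π / 3.15×10^7 s = 1.99×10^-7 s⁻¹.
Phase lag φ = arctan(Cω/λ) = arctan(4.61/33.6) = 0.136 rad.
Time lag = φ / ω = 0.136 / 1.99×10^-7 = 6.84×10^5 s = 7.91 days.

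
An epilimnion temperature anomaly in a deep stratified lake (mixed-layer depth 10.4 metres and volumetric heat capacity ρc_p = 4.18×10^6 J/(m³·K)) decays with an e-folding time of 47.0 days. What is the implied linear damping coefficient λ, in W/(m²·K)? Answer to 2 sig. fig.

Areal heat capacity C = ρc_p × D = 4.18×10^6 × 10.4 = 4.35×10^7 J/(m²·K).
τ = 47.0 days = 4.06×10^6 s.
λ = C / τ = 4.35×10^7 / 4.06×10^6 = 10.7 W/(m²·K).

11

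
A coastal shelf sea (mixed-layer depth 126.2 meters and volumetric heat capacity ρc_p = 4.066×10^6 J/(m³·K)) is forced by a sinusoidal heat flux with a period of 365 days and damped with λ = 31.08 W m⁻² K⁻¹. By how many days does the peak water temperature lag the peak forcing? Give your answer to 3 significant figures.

74.1 days

Areal heat capacity C = ρc_p × D = 4.066×10^6 × 126.2 = 5.13×10^8 J/(m²·K).
ω = 2π / 3.15×10^7 s = 1.99×10^-7 s⁻¹.
Phase lag φ = arctan(Cω/λ) = arctan(102/31.08) = 1.28 rad.
Time lag = φ / ω = 1.28 / 1.99×10^-7 = 6.40×10^6 s = 74.1 days.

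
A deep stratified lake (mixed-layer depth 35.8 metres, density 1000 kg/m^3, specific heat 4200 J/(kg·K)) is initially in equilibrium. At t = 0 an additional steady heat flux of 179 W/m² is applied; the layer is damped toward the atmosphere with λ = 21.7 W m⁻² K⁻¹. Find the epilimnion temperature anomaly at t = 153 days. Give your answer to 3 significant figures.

Areal heat capacity C = ρ c_p D = 1000 × 4200 × 35.8 = 1.50×10^8 J/(m²·K).
τ = C / λ = 1.50×10^8 / 21.7 = 6.93×10^6 s.
Equilibrium anomaly ΔT_eq = F / λ = 179 / 21.7 = 8.25 K.
t = 153 days = 1.32×10^7 s, so t/τ = 1.91.
ΔT(t) = ΔT_eq (1 − e^(−t/τ)) = 8.25 × (1 − e^−1.91) = 7.02 K.

7.02 K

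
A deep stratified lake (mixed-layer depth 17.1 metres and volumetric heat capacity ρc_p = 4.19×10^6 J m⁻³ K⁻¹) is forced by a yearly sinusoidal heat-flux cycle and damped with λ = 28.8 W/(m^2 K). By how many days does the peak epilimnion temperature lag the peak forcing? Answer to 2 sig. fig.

Areal heat capacity C = ρc_p × D = 4.19×10^6 × 17.1 = 7.16×10^7 J/(m²·K).
ω = 2π / 3.15×10^7 s = 1.99×10^-7 s⁻¹.
Phase lag φ = arctan(Cω/λ) = arctan(14.3/28.8) = 0.460 rad.
Time lag = φ / ω = 0.460 / 1.99×10^-7 = 2.31×10^6 s = 26.7 days.

27 days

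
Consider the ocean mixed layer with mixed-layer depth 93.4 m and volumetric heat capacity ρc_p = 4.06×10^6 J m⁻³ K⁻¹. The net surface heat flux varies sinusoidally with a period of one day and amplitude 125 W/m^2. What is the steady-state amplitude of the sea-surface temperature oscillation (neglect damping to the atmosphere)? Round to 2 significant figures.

0.0045 K

Areal heat capacity C = ρc_p × D = 4.06×10^6 × 93.4 = 3.79×10^8 J m⁻² K⁻¹.
Angular frequency ω = 2π / T = 2π / 86400 s = 7.27×10^-5 s⁻¹.
Cω = 3.79×10^8 × 7.27×10^-5 = 27600 W/(m²·K).
Amplitude A = F₀ / (Cω) = 125 / 27600 = 0.00453 K.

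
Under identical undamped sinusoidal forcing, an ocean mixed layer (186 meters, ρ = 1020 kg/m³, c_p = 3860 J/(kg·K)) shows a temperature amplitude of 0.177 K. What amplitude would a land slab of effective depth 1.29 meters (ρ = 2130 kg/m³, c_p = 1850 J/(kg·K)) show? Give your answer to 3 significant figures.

25.5 K

C_ocean = 7.32×10^8 J/(m²·K); C_land = 5.08×10^6 J/(m²·K).
A ∝ 1/C ⇒ A_land = A_ocean × C_ocean/C_land = 0.177 × 144 = 25.5 K.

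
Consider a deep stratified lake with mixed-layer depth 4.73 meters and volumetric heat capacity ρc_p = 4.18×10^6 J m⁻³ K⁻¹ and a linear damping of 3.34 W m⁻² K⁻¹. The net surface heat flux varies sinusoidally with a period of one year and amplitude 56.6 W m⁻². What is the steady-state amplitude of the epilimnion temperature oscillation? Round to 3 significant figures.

11.0 K

Areal heat capacity C = ρc_p × D = 4.18×10^6 × 4.73 = 1.98×10^7 J/(m²·K).
Angular frequency ω = 2π / T = 2π / 3.15×10^7 s = 1.99×10^-7 s⁻¹.
√((Cω)² + λ²) = √((3.94)² + 3.34²) = 5.16 W/(m²·K).
Amplitude A = F₀ / √((Cω)²+λ²) = 56.6 / 5.16 = 11.0 K.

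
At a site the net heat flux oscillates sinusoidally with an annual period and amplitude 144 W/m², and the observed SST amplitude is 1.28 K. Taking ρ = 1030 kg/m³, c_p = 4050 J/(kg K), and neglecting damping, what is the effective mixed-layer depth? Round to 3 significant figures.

ω = 2π / 3.15×10^7 s = 1.99×10^-7 s⁻¹.
Required C = F₀ / (A ω) = 144 / (1.28 × 1.99×10^-7) = 5.65×10^8 J/(m²·K).
D = C / (ρ c_p) = 5.65×10^8 / (1030 × 4050) = 135 m.

135 m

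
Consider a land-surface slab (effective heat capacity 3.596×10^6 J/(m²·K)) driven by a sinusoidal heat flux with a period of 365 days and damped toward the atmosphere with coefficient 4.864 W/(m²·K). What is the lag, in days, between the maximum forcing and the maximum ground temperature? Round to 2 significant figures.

8.5 days

Areal heat capacity C = 3.596×10^6 J/(m²·K) (given).
ω = 2π / 3.15×10^7 s = 1.99×10^-7 s⁻¹.
Phase lag φ = arctan(Cω/λ) = arctan(0.716/4.864) = 0.146 rad.
Time lag = φ / ω = 0.146 / 1.99×10^-7 = 7.34×10^5 s = 8.50 days.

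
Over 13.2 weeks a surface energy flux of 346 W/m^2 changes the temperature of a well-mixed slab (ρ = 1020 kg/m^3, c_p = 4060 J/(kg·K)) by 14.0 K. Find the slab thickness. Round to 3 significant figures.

47.6 m

Heat input Q = F Δt = 346 × 7.98×10^6 s = 2.76×10^9 J/m².
Required areal heat capacity C = Q / ΔT = 1.97×10^8 J/(m²·K).
Depth D = C / (ρ c_p) = 1.97×10^8 / (1020 × 4060) = 47.6 m.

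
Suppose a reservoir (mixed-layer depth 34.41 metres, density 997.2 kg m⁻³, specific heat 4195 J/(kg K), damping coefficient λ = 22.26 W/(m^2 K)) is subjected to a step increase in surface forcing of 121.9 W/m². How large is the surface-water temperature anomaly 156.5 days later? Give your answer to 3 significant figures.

4.80 K

Areal heat capacity C = ρ c_p D = 997.2 × 4195 × 34.41 = 1.44×10^8 J m⁻² K⁻¹.
τ = C / λ = 1.44×10^8 / 22.26 = 6.47×10^6 s.
Equilibrium anomaly ΔT_eq = F / λ = 121.9 / 22.26 = 5.48 K.
t = 156.5 days = 1.35×10^7 s, so t/τ = 2.09.
ΔT(t) = ΔT_eq (1 − e^(−t/τ)) = 5.48 × (1 − e^−2.09) = 4.80 K.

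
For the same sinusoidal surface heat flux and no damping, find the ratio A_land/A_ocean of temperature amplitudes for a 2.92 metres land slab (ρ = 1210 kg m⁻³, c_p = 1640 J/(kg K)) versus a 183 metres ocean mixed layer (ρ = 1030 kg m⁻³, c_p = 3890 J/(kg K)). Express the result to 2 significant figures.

130

C_ocean = 1030 × 3890 × 183 = 7.33×10^8 J/(m²·K).
C_land = 1210 × 1640 × 2.92 = 5.79×10^6 J/(m²·K).
Undamped amplitude ∝ 1/C, so A_land/A_ocean = C_ocean/C_land = 127.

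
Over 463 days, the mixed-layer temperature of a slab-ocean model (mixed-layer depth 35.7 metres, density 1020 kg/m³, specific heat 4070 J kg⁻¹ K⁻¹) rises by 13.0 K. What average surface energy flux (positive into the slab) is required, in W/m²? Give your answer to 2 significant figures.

Areal heat capacity C = ρ c_p D = 1020 × 4070 × 35.7 = 1.48×10^8 J/(m^2 K).
Required heat per unit area: Q = C ΔT = 1.48×10^8 × 13.0 = 1.93×10^9 J/m².
Flux F = Q / Δt = 1.93×10^9 / 4.00×10^7 s = 48.2 W/m².

48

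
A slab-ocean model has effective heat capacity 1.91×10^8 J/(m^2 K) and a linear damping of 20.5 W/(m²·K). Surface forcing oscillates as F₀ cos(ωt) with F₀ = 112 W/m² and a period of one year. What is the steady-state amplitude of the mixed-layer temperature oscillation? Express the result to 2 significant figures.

2.6 K

Areal heat capacity C = 1.91×10^8 J/(m^2 K) (given).
Angular frequency ω = 2π / T = 2π / 3.15×10^7 s = 1.99×10^-7 s⁻¹.
√((Cω)² + λ²) = √((38.1)² + 20.5²) = 43.2 W/(m²·K).
Amplitude A = F₀ / √((Cω)²+λ²) = 112 / 43.2 = 2.59 K.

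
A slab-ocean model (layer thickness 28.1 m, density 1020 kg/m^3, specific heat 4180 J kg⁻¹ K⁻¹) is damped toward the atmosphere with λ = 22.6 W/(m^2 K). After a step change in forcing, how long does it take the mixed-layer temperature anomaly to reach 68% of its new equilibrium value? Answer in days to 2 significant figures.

Areal heat capacity C = ρ c_p D = 1020 × 4180 × 28.1 = 1.20×10^8 J m⁻² K⁻¹.
τ = C / λ = 1.20×10^8 / 22.6 = 5.30×10^6 s.
Fraction reached: 1 − e^(−t/τ) = 0.68 ⇒ t = −τ ln(1 − 0.68) = τ × 1.14.
t = 6.04×10^6 s = 69.9 days.

70 days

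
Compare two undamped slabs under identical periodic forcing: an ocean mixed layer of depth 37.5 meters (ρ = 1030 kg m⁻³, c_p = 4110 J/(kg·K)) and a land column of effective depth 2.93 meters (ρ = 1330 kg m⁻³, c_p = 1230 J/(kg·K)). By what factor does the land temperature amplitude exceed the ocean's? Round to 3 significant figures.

C_ocean = 1030 × 4110 × 37.5 = 1.59×10^8 J/(m²·K).
C_land = 1330 × 1230 × 2.93 = 4.79×10^6 J/(m²·K).
Undamped amplitude ∝ 1/C, so A_land/A_ocean = C_ocean/C_land = 33.1.

33.1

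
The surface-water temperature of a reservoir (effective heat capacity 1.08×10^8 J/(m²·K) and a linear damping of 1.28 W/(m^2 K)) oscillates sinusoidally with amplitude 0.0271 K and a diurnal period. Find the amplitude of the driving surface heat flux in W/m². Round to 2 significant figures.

Areal heat capacity C = 1.08×10^8 J/(m²·K) (given).
ω = 2π / 86400 s = 7.27×10^-5 s⁻¹.
√((Cω)² + λ²) = √((7850)² + 1.28²) = 7850 W/(m²·K).
F₀ = A × √((Cω)²+λ²) = 0.0271 × 7850 = 213 W/m².

210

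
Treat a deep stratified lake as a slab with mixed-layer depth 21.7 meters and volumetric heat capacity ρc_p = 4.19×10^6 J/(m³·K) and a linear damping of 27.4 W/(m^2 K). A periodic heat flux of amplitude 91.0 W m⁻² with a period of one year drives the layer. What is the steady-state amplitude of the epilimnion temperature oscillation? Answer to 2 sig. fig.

2.8 K

Areal heat capacity C = ρc_p × D = 4.19×10^6 × 21.7 = 9.09×10^7 J m⁻² K⁻¹.
Angular frequency ω = 2π / T = 2π / 3.15×10^7 s = 1.99×10^-7 s⁻¹.
√((Cω)² + λ²) = √((18.1)² + 27.4²) = 32.8 W/(m²·K).
Amplitude A = F₀ / √((Cω)²+λ²) = 91.0 / 32.8 = 2.77 K.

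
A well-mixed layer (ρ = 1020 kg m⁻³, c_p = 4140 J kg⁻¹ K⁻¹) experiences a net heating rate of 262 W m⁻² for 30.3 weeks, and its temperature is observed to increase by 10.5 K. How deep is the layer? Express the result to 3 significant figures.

Heat input Q = F Δt = 262 × 1.83×10^7 s = 4.80×10^9 J/m².
Required areal heat capacity C = Q / ΔT = 4.57×10^8 J/(m²·K).
Depth D = C / (ρ c_p) = 4.57×10^8 / (1020 × 4140) = 108 m.

108 m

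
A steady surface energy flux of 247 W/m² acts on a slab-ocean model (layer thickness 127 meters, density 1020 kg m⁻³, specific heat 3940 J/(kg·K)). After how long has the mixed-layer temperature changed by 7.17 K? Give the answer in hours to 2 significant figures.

Areal heat capacity C = ρ c_p D = 1020 × 3940 × 127 = 5.10×10^8 J m⁻² K⁻¹.
Time required: Δt = C ΔT / F = 5.10×10^8 × 7.17 / 247 = 1.48×10^7 s.
In hours: 1.48×10^7 s / (3600 s/hour) = 4120 hours.

4100 hours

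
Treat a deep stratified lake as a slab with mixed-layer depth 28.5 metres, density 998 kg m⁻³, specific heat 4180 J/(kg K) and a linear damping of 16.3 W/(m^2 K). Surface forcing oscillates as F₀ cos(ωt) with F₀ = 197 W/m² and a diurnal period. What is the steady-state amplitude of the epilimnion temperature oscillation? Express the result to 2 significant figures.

0.023 K

Areal heat capacity C = ρ c_p D = 998 × 4180 × 28.5 = 1.19×10^8 J/(m²·K).
Angular frequency ω = 2π / T = 2π / 86400 s = 7.27×10^-5 s⁻¹.
√((Cω)² + λ²) = √((8650)² + 16.3²) = 8650 W/(m²·K).
Amplitude A = F₀ / √((Cω)²+λ²) = 197 / 8650 = 0.0228 K.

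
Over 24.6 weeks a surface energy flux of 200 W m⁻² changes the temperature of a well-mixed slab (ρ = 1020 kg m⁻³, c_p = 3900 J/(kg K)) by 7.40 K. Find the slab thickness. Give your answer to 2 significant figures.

Heat input Q = F Δt = 200 × 1.49×10^7 s = 2.98×10^9 J/m².
Required areal heat capacity C = Q / ΔT = 4.02×10^8 J/(m²·K).
Depth D = C / (ρ c_p) = 4.02×10^8 / (1020 × 3900) = 101 m.

100 m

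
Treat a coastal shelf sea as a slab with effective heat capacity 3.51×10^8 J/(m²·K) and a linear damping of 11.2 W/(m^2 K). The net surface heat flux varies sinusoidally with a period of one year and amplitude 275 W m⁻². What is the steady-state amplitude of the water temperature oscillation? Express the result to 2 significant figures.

3.9 K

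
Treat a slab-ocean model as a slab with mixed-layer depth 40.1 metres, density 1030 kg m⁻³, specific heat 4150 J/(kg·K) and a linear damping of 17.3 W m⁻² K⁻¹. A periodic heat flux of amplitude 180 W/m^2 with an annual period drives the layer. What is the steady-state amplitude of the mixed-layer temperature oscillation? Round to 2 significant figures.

4.7 K

Areal heat capacity C = ρ c_p D = 1030 × 4150 × 40.1 = 1.71×10^8 J/(m²·K).
Angular frequency ω = 2π / T = 2π / 3.15×10^7 s = 1.99×10^-7 s⁻¹.
√((Cω)² + λ²) = √((34.2)² + 17.3²) = 38.3 W/(m²·K).
Amplitude A = F₀ / √((Cω)²+λ²) = 180 / 38.3 = 4.70 K.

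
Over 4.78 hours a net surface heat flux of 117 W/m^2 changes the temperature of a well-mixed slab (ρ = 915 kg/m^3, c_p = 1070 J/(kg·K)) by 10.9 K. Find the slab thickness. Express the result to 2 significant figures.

0.19 m

Heat input Q = F Δt = 117 × 17200 s = 2.01×10^6 J/m².
Required areal heat capacity C = Q / ΔT = 1.85×10^5 J/(m²·K).
Depth D = C / (ρ c_p) = 1.85×10^5 / (915 × 1070) = 0.189 m.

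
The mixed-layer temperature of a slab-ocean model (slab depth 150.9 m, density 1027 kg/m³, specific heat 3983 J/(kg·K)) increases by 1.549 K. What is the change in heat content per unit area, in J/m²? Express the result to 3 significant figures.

Areal heat capacity C = ρ c_p D = 1027 × 3983 × 150.9 = 6.17×10^8 J/(m²·K).
ΔQ = C ΔT = 6.17×10^8 × 1.549 = 9.56×10^8 J/m².

9.56×10^8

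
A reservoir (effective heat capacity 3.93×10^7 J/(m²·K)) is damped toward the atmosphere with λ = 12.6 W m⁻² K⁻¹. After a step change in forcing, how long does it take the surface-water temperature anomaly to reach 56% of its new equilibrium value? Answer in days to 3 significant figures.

29.6 days

Areal heat capacity C = 3.93×10^7 J/(m²·K) (given).
τ = C / λ = 3.93×10^7 / 12.6 = 3.12×10^6 s.
Fraction reached: 1 − e^(−t/τ) = 0.56 ⇒ t = −τ ln(1 − 0.56) = τ × 0.821.
t = 2.56×10^6 s = 29.6 days.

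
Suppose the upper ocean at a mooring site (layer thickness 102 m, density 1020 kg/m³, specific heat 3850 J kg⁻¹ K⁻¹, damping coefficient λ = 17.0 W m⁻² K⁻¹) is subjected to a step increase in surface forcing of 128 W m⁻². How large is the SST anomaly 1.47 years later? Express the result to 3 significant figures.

6.48 K

Areal heat capacity C = ρ c_p D = 1020 × 3850 × 102 = 4.01×10^8 J/(m²·K).
τ = C / λ = 4.01×10^8 / 17.0 = 2.36×10^7 s.
Equilibrium anomaly ΔT_eq = F / λ = 128 / 17.0 = 7.53 K.
t = 1.47 years = 4.64×10^7 s, so t/τ = 1.97.
ΔT(t) = ΔT_eq (1 − e^(−t/τ)) = 7.53 × (1 − e^−1.97) = 6.48 K.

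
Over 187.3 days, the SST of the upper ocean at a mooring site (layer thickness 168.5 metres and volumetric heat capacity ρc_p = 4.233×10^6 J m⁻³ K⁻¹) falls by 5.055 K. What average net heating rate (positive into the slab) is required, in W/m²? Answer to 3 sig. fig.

-223

Areal heat capacity C = ρc_p × D = 4.233×10^6 × 168.5 = 7.13×10^8 J/(m^2 K).
Required heat per unit area: Q = C ΔT = 7.13×10^8 × -5.055 = -3.61×10^9 J/m².
Flux F = Q / Δt = -3.61×10^9 / 1.62×10^7 s = -223 W/m².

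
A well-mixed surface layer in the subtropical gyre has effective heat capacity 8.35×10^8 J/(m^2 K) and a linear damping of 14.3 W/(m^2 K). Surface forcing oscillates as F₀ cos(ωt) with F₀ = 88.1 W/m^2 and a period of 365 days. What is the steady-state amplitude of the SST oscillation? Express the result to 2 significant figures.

0.53 K

Areal heat capacity C = 8.35×10^8 J/(m^2 K) (given).
Angular frequency ω = 2π / T = 2π / 3.15×10^7 s = 1.99×10^-7 s⁻¹.
√((Cω)² + λ²) = √((166)² + 14.3²) = 167 W/(m²·K).
Amplitude A = F₀ / √((Cω)²+λ²) = 88.1 / 167 = 0.528 K.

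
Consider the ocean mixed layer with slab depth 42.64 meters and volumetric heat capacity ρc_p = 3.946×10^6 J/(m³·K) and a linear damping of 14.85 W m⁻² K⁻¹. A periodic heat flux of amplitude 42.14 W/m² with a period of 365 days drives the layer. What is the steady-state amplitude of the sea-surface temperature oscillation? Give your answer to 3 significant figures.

Areal heat capacity C = ρc_p × D = 3.946×10^6 × 42.64 = 1.68×10^8 J m⁻² K⁻¹.
Angular frequency ω = 2π / T = 2π / 3.15×10^7 s = 1.99×10^-7 s⁻¹.
√((Cω)² + λ²) = √((33.5)² + 14.85²) = 36.7 W/(m²·K).
Amplitude A = F₀ / √((Cω)²+λ²) = 42.14 / 36.7 = 1.15 K.

1.15 K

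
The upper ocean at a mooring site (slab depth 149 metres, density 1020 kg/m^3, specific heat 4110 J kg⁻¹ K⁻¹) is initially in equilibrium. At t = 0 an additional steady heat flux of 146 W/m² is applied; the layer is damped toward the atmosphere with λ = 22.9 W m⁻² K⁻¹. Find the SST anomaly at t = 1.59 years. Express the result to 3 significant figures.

5.36 K

Areal heat capacity C = ρ c_p D = 1020 × 4110 × 149 = 6.25×10^8 J/(m^2 K).
τ = C / λ = 6.25×10^8 / 22.9 = 2.73×10^7 s.
Equilibrium anomaly ΔT_eq = F / λ = 146 / 22.9 = 6.38 K.
t = 1.59 years = 5.02×10^7 s, so t/τ = 1.84.
ΔT(t) = ΔT_eq (1 − e^(−t/τ)) = 6.38 × (1 − e^−1.84) = 5.36 K.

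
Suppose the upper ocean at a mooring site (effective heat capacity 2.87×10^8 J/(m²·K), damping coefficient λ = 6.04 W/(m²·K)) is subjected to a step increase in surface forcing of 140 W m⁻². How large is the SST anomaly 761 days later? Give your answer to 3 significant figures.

Areal heat capacity C = 2.87×10^8 J/(m²·K) (given).
τ = C / λ = 2.87×10^8 / 6.04 = 4.75×10^7 s.
Equilibrium anomaly ΔT_eq = F / λ = 140 / 6.04 = 23.2 K.
t = 761 days = 6.58×10^7 s, so t/τ = 1.38.
ΔT(t) = ΔT_eq (1 − e^(−t/τ)) = 23.2 × (1 − e^−1.38) = 17.4 K.

17.4 K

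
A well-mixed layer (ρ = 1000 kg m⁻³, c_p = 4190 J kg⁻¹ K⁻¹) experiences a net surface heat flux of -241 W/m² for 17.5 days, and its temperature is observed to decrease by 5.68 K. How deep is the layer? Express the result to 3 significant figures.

Heat input Q = F Δt = -241 × 1.51×10^6 s = -3.64×10^8 J/m².
Required areal heat capacity C = Q / ΔT = 6.42×10^7 J/(m²·K).
Depth D = C / (ρ c_p) = 6.42×10^7 / (1000 × 4190) = 15.3 m.

15.3 m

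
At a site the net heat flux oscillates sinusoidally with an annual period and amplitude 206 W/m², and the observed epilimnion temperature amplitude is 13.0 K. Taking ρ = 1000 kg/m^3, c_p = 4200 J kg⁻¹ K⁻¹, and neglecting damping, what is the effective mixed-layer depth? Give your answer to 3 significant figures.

18.9 m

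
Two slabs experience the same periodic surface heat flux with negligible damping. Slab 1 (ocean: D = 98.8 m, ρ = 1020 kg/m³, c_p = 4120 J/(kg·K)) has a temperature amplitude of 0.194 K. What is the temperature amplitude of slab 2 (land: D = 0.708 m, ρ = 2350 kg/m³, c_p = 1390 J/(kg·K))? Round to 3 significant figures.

C_ocean = 4.15×10^8 J/(m²·K); C_land = 2.31×10^6 J/(m²·K).
A ∝ 1/C ⇒ A_land = A_ocean × C_ocean/C_land = 0.194 × 180 = 34.8 K.

34.8 K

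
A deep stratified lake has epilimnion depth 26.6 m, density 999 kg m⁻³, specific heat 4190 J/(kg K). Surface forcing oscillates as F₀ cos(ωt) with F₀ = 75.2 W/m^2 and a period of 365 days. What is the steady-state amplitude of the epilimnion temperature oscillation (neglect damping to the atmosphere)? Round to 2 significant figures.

3.4 K

Areal heat capacity C = ρ c_p D = 999 × 4190 × 26.6 = 1.11×10^8 J/(m²·K).
Angular frequency ω = 2π / T = 2π / 3.15×10^7 s = 1.99×10^-7 s⁻¹.
Cω = 1.11×10^8 × 1.99×10^-7 = 22.2 W/(m²·K).
Amplitude A = F₀ / (Cω) = 75.2 / 22.2 = 3.39 K.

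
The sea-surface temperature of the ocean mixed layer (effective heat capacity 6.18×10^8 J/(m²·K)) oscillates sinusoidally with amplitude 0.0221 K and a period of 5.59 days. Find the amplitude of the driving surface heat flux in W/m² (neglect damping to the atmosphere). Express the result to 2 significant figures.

180

Areal heat capacity C = 6.18×10^8 J/(m²·K) (given).
ω = 2π / 4.83×10^5 s = 1.30×10^-5 s⁻¹.
Cω = 6.18×10^8 × 1.30×10^-5 = 8040 W/(m²·K).
F₀ = A × Cω = 0.0221 × 8040 = 178 W/m².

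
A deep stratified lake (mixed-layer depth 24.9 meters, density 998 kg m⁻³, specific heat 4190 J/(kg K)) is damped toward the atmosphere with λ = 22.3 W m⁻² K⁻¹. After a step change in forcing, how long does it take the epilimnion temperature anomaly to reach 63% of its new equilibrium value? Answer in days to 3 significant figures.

Areal heat capacity C = ρ c_p D = 998 × 4190 × 24.9 = 1.04×10^8 J m⁻² K⁻¹.
τ = C / λ = 1.04×10^8 / 22.3 = 4.67×10^6 s.
Fraction reached: 1 − e^(−t/τ) = 0.63 ⇒ t = −τ ln(1 − 0.63) = τ × 0.994.
t = 4.64×10^6 s = 53.7 days.

53.7 days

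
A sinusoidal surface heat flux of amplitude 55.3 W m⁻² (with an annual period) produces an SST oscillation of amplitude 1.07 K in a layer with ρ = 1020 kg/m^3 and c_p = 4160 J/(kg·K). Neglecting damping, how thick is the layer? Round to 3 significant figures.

ω = 2π / 3.15×10^7 s = 1.99×10^-7 s⁻¹.
Required C = F₀ / (A ω) = 55.3 / (1.07 × 1.99×10^-7) = 2.59×10^8 J/(m²·K).
D = C / (ρ c_p) = 2.59×10^8 / (1020 × 4160) = 61.1 m.

61.1 m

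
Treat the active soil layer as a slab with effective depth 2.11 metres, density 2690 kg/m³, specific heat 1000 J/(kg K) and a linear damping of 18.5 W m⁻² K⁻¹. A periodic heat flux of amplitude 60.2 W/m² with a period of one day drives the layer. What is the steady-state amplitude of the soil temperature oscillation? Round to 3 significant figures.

0.146 K

Areal heat capacity C = ρ c_p D = 2690 × 1000 × 2.11 = 5.68×10^6 J/(m^2 K).
Angular frequency ω = 2π / T = 2π / 86400 s = 7.27×10^-5 s⁻¹.
√((Cω)² + λ²) = √((413)² + 18.5²) = 413 W/(m²·K).
Amplitude A = F₀ / √((Cω)²+λ²) = 60.2 / 413 = 0.146 K.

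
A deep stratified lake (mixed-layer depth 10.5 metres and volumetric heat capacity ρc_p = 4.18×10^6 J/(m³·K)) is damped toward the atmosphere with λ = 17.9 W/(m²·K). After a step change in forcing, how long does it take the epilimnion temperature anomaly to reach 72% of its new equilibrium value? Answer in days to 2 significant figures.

36 days

Areal heat capacity C = ρc_p × D = 4.18×10^6 × 10.5 = 4.39×10^7 J/(m^2 K).
τ = C / λ = 4.39×10^7 / 17.9 = 2.45×10^6 s.
Fraction reached: 1 − e^(−t/τ) = 0.72 ⇒ t = −τ ln(1 − 0.72) = τ × 1.27.
t = 3.12×10^6 s = 36.1 days.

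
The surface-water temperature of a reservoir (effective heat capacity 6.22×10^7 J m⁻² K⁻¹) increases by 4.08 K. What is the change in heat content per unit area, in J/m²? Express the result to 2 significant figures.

2.5×10^8

Areal heat capacity C = 6.22×10^7 J m⁻² K⁻¹ (given).
ΔQ = C ΔT = 6.22×10^7 × 4.08 = 2.54×10^8 J/m².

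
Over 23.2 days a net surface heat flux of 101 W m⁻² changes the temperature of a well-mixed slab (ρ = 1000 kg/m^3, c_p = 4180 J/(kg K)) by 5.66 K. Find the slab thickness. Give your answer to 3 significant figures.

Heat input Q = F Δt = 101 × 2.00×10^6 s = 2.02×10^8 J/m².
Required areal heat capacity C = Q / ΔT = 3.58×10^7 J/(m²·K).
Depth D = C / (ρ c_p) = 3.58×10^7 / (1000 × 4180) = 8.56 m.

8.56 m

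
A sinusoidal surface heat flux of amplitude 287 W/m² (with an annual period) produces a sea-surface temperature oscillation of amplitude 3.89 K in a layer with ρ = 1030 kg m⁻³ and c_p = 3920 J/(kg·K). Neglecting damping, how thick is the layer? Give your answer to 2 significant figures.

92 m

ω = 2π / 3.15×10^7 s = 1.99×10^-7 s⁻¹.
Required C = F₀ / (A ω) = 287 / (3.89 × 1.99×10^-7) = 3.70×10^8 J/(m²·K).
D = C / (ρ c_p) = 3.70×10^8 / (1030 × 3920) = 91.7 m.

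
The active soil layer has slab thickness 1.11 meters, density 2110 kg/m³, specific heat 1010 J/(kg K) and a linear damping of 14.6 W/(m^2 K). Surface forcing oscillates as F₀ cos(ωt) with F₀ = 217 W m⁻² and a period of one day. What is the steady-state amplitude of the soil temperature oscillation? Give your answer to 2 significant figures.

1.3 K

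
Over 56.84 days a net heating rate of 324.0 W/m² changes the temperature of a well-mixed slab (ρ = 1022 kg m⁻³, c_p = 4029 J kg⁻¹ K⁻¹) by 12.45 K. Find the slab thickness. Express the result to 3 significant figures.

31.0 m

Heat input Q = F Δt = 324.0 × 4.91×10^6 s = 1.59×10^9 J/m².
Required areal heat capacity C = Q / ΔT = 1.28×10^8 J/(m²·K).
Depth D = C / (ρ c_p) = 1.28×10^8 / (1022 × 4029) = 31.0 m.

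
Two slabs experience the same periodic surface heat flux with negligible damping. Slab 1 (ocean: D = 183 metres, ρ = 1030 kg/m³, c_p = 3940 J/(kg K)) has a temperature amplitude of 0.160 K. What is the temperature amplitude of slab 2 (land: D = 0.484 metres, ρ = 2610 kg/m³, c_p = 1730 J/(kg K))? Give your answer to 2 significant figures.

C_ocean = 7.43×10^8 J/(m²·K); C_land = 2.19×10^6 J/(m²·K).
A ∝ 1/C ⇒ A_land = A_ocean × C_ocean/C_land = 0.160 × 340 = 54.4 K.

54 K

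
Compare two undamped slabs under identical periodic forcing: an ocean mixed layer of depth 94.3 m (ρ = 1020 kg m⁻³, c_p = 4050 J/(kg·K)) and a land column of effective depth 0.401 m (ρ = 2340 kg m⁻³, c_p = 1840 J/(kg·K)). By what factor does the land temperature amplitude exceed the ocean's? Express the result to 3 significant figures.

C_ocean = 1020 × 4050 × 94.3 = 3.90×10^8 J/(m²·K).
C_land = 2340 × 1840 × 0.401 = 1.73×10^6 J/(m²·K).
Undamped amplitude ∝ 1/C, so A_land/A_ocean = C_ocean/C_land = 226.

226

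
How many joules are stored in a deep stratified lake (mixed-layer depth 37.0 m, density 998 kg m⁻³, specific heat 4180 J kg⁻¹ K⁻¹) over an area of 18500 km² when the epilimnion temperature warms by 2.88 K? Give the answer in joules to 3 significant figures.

8.22×10^18 J

Areal heat capacity C = ρ c_p D = 998 × 4180 × 37.0 = 1.54×10^8 J/(m²·K).
Heat per unit area: q = C ΔT = 1.54×10^8 × 2.88 = 4.45×10^8 J/m².
Total heat: Q = q × A = 4.45×10^8 × (18500 × 10⁶ m²) = 8.22×10^18 J.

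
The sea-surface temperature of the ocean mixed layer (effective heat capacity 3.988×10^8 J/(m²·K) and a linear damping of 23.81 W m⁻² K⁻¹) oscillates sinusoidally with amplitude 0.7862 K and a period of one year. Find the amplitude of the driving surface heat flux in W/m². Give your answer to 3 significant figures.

65.2

Areal heat capacity C = 3.988×10^8 J/(m²·K) (given).
ω = 2π / 3.15×10^7 s = 1.99×10^-7 s⁻¹.
√((Cω)² + λ²) = √((79.5)² + 23.81²) = 82.9 W/(m²·K).
F₀ = A × √((Cω)²+λ²) = 0.7862 × 82.9 = 65.2 W/m².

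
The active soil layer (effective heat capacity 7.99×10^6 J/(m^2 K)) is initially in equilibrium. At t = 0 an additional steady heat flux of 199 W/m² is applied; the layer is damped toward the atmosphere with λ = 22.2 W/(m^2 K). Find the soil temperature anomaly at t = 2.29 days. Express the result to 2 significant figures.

3.8 K

Areal heat capacity C = 7.99×10^6 J/(m^2 K) (given).
τ = C / λ = 7.99×10^6 / 22.2 = 3.60×10^5 s.
Equilibrium anomaly ΔT_eq = F / λ = 199 / 22.2 = 8.96 K.
t = 2.29 days = 1.98×10^5 s, so t/τ = 0.550.
ΔT(t) = ΔT_eq (1 − e^(−t/τ)) = 8.96 × (1 − e^−0.550) = 3.79 K.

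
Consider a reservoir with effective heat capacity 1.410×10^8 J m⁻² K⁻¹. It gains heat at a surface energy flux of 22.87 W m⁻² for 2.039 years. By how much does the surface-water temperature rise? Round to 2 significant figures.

10 K

Areal heat capacity C = 1.410×10^8 J m⁻² K⁻¹ (given).
Net heat input Q = F Δt = 22.87 × (2.039 years × 3.156×10^7 s/year) = 1.47×10^9 J/m².
ΔT = Q / C = 1.47×10^9 / 1.41×10^8 = 10.4 K.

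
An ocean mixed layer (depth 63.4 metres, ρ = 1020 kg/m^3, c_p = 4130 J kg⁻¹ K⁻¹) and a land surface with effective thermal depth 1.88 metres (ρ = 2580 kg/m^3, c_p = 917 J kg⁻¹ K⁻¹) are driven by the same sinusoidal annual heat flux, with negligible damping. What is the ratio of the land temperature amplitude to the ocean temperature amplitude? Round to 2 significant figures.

C_ocean = 1020 × 4130 × 63.4 = 2.67×10^8 J/(m²·K).
C_land = 2580 × 917 × 1.88 = 4.45×10^6 J/(m²·K).
Undamped amplitude ∝ 1/C, so A_land/A_ocean = C_ocean/C_land = 60.0.

60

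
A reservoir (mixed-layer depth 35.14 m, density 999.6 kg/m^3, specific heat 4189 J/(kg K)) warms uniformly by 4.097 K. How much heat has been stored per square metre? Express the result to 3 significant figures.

Areal heat capacity C = ρ c_p D = 999.6 × 4189 × 35.14 = 1.47×10^8 J/(m²·K).
ΔQ = C ΔT = 1.47×10^8 × 4.097 = 6.03×10^8 J/m².

6.03×10^8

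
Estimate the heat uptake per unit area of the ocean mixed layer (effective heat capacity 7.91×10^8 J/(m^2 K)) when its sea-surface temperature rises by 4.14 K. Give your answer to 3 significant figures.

3.27×10^9

Areal heat capacity C = 7.91×10^8 J/(m^2 K) (given).
ΔQ = C ΔT = 7.91×10^8 × 4.14 = 3.27×10^9 J/m².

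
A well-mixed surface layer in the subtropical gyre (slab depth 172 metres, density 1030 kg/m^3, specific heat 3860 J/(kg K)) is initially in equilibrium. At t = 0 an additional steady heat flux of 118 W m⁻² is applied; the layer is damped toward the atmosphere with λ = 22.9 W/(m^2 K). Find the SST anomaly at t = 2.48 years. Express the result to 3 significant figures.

Areal heat capacity C = ρ c_p D = 1030 × 3860 × 172 = 6.84×10^8 J/(m^2 K).
τ = C / λ = 6.84×10^8 / 22.9 = 2.99×10^7 s.
Equilibrium anomaly ΔT_eq = F / λ = 118 / 22.9 = 5.15 K.
t = 2.48 years = 7.83×10^7 s, so t/τ = 2.62.
ΔT(t) = ΔT_eq (1 − e^(−t/τ)) = 5.15 × (1 − e^−2.62) = 4.78 K.

4.78 K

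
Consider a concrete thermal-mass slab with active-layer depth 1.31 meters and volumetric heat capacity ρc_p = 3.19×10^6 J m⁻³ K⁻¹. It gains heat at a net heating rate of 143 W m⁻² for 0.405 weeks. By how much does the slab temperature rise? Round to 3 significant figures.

8.38 K

Areal heat capacity C = ρc_p × D = 3.19×10^6 × 1.31 = 4.18×10^6 J/(m^2 K).
Net heat input Q = F Δt = 143 × (0.405 weeks × 6.048×10^5 s/week) = 3.50×10^7 J/m².
ΔT = Q / C = 3.50×10^7 / 4.18×10^6 = 8.38 K.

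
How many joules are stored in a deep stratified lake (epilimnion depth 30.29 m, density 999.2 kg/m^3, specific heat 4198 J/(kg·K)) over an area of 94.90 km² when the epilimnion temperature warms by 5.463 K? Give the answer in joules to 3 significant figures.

6.59×10^16 J

Areal heat capacity C = ρ c_p D = 999.2 × 4198 × 30.29 = 1.27×10^8 J m⁻² K⁻¹.
Heat per unit area: q = C ΔT = 1.27×10^8 × 5.463 = 6.94×10^8 J/m².
Total heat: Q = q × A = 6.94×10^8 × (94.90 × 10⁶ m²) = 6.59×10^16 J.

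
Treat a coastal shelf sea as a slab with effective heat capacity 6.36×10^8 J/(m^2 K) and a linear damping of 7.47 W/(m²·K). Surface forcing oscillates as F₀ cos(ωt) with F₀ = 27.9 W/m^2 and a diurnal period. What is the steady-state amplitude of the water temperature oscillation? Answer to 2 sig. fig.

Areal heat capacity C = 6.36×10^8 J/(m^2 K) (given).
Angular frequency ω = 2π / T = 2π / 86400 s = 7.27×10^-5 s⁻¹.
√((Cω)² + λ²) = √((46300)² + 7.47²) = 46300 W/(m²·K).
Amplitude A = F₀ / √((Cω)²+λ²) = 27.9 / 46300 = 6.03×10^-4 K.

6.0×10^-4 K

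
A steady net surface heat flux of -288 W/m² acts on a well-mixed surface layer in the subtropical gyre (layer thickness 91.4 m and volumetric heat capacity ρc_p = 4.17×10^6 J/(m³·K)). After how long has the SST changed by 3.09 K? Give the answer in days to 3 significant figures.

47.3 days

Areal heat capacity C = ρc_p × D = 4.17×10^6 × 91.4 = 3.81×10^8 J/(m²·K).
Time required: Δt = C ΔT / F = 3.81×10^8 × -3.09 / -288 = 4.09×10^6 s.
In days: 4.09×10^6 s / (86400 s/day) = 47.3 days.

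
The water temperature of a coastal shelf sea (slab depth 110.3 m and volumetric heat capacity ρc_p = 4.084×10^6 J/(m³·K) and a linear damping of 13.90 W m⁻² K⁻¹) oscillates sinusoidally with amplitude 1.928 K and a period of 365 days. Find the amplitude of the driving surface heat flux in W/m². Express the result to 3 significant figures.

Areal heat capacity C = ρc_p × D = 4.084×10^6 × 110.3 = 4.50×10^8 J/(m^2 K).
ω = 2π / 3.15×10^7 s = 1.99×10^-7 s⁻¹.
√((Cω)² + λ²) = √((89.8)² + 13.90²) = 90.8 W/(m²·K).
F₀ = A × √((Cω)²+λ²) = 1.928 × 90.8 = 175 W/m².

175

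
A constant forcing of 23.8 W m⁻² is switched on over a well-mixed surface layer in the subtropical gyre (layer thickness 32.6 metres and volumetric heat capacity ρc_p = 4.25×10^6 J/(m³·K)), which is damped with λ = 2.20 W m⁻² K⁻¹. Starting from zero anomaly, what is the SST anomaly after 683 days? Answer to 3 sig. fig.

Areal heat capacity C = ρc_p × D = 4.25×10^6 × 32.6 = 1.39×10^8 J/(m^2 K).
τ = C / λ = 1.39×10^8 / 2.20 = 6.30×10^7 s.
Equilibrium anomaly ΔT_eq = F / λ = 23.8 / 2.20 = 10.8 K.
t = 683 days = 5.90×10^7 s, so t/τ = 0.937.
ΔT(t) = ΔT_eq (1 − e^(−t/τ)) = 10.8 × (1 − e^−0.937) = 6.58 K.

6.58 K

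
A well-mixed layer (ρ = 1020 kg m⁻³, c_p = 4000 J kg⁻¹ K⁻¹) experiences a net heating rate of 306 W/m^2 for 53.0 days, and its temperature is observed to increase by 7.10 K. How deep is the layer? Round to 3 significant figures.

Heat input Q = F Δt = 306 × 4.58×10^6 s = 1.40×10^9 J/m².
Required areal heat capacity C = Q / ΔT = 1.97×10^8 J/(m²·K).
Depth D = C / (ρ c_p) = 1.97×10^8 / (1020 × 4000) = 48.4 m.

48.4 m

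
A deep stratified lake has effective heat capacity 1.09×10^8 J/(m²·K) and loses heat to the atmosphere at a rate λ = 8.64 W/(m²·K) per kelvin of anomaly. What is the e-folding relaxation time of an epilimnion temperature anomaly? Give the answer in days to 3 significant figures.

146 days

Areal heat capacity C = 1.09×10^8 J/(m²·K) (given).
Relaxation time τ = C / λ = 1.09×10^8 / 8.64 = 1.26×10^7 s.
In days: 1.26×10^7 s / (86400 s/day) = 146 days.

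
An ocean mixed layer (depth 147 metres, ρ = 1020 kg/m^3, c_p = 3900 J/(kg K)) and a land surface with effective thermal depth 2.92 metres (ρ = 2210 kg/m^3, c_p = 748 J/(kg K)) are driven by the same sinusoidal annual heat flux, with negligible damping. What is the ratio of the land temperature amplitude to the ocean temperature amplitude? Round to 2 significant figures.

120

C_ocean = 1020 × 3900 × 147 = 5.85×10^8 J/(m²·K).
C_land = 2210 × 748 × 2.92 = 4.83×10^6 J/(m²·K).
Undamped amplitude ∝ 1/C, so A_land/A_ocean = C_ocean/C_land = 121.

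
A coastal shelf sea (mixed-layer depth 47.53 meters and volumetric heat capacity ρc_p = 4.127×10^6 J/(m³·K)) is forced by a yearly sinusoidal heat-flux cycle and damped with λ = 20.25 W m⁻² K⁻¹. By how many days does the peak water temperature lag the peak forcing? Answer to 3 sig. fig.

63.5 days

Areal heat capacity C = ρc_p × D = 4.127×10^6 × 47.53 = 1.96×10^8 J/(m^2 K).
ω = 2π / 3.15×10^7 s = 1.99×10^-7 s⁻¹.
Phase lag φ = arctan(Cω/λ) = arctan(39.1/20.25) = 1.09 rad.
Time lag = φ / ω = 1.09 / 1.99×10^-7 = 5.48×10^6 s = 63.5 days.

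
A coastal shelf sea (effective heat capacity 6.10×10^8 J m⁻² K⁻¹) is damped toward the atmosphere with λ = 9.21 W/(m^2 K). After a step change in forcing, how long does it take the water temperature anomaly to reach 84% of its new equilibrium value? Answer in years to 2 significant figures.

3.8 years

Areal heat capacity C = 6.10×10^8 J m⁻² K⁻¹ (given).
τ = C / λ = 6.10×10^8 / 9.21 = 6.62×10^7 s.
Fraction reached: 1 − e^(−t/τ) = 0.84 ⇒ t = −τ ln(1 − 0.84) = τ × 1.83.
t = 1.21×10^8 s = 3.85 years.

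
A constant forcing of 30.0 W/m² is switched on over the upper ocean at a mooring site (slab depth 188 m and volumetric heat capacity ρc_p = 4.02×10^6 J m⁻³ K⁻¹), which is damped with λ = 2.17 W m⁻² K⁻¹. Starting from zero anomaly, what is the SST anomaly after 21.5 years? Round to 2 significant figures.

Areal heat capacity C = ρc_p × D = 4.02×10^6 × 188 = 7.56×10^8 J m⁻² K⁻¹.
τ = C / λ = 7.56×10^8 / 2.17 = 3.48×10^8 s.
Equilibrium anomaly ΔT_eq = F / λ = 30.0 / 2.17 = 13.8 K.
t = 21.5 years = 6.78×10^8 s, so t/τ = 1.95.
ΔT(t) = ΔT_eq (1 − e^(−t/τ)) = 13.8 × (1 − e^−1.95) = 11.9 K.

12 K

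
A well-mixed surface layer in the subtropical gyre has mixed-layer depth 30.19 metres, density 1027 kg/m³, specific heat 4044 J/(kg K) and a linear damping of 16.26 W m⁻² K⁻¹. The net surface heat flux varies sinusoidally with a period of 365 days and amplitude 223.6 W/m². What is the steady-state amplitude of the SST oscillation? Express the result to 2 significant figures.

Areal heat capacity C = ρ c_p D = 1027 × 4044 × 30.19 = 1.25×10^8 J/(m²·K).
Angular frequency ω = 2π / T = 2π / 3.15×10^7 s = 1.99×10^-7 s⁻¹.
√((Cω)² + λ²) = √((25.0)² + 16.26²) = 29.8 W/(m²·K).
Amplitude A = F₀ / √((Cω)²+λ²) = 223.6 / 29.8 = 7.50 K.

7.5 K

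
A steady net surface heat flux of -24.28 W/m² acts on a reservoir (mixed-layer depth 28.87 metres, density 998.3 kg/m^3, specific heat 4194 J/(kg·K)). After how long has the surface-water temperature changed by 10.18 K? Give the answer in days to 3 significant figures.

Areal heat capacity C = ρ c_p D = 998.3 × 4194 × 28.87 = 1.21×10^8 J m⁻² K⁻¹.
Time required: Δt = C ΔT / F = 1.21×10^8 × -10.18 / -24.28 = 5.07×10^7 s.
In days: 5.07×10^7 s / (86400 s/day) = 587 days.

587 days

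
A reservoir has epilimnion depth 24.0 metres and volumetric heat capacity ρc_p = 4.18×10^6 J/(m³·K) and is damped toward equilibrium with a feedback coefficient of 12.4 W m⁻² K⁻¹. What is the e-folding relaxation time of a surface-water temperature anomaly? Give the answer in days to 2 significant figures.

Areal heat capacity C = ρc_p × D = 4.18×10^6 × 24.0 = 1.00×10^8 J m⁻² K⁻¹.
Relaxation time τ = C / λ = 1.00×10^8 / 12.4 = 8.09×10^6 s.
In days: 8.09×10^6 s / (86400 s/day) = 93.6 days.

94 days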